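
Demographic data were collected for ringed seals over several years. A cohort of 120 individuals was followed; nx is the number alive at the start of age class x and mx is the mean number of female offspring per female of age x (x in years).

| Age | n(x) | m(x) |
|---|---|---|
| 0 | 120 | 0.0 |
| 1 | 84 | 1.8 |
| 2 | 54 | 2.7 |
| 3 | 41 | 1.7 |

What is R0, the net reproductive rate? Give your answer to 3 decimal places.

lx = nx/n0 = nx/120: 1, 0.7, 0.45, 0.34167…
lx·mx by age: 0, 1.26, 1.215, 0.580833…
R0 = Σ lx·mx = 3.055833… → 3.056

3.056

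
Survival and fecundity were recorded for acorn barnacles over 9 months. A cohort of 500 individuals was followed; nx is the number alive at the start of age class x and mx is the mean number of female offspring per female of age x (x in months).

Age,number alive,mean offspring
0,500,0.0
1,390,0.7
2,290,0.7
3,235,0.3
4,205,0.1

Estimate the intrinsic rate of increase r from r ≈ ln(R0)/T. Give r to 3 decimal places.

lx = nx/n0 = nx/500: 1, 0.78, 0.58, 0.47, 0.41
R0 = Σ lx·mx = 0 + 0.546 + 0.406 + 0.141 + 0.041 = 1.134
Σ x·lx·mx = 1.945; T = 1.945/1.134 = 1.71517…
r ≈ ln(R0)/T = ln(1.134)/1.71517… = 0.07332… → 0.073

0.073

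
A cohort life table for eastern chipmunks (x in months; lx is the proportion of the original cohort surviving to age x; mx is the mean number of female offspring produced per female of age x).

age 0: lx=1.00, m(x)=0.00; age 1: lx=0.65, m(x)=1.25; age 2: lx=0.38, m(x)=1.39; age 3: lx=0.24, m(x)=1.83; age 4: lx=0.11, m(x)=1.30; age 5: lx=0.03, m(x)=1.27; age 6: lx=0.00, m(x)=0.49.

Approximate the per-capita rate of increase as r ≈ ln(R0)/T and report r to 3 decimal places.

R0 = Σ lx·mx = 0 + 0.8125 + 0.5282 + 0.4392 + 0.143 + 0.0381 + 0 = 1.961
Σ x·lx·mx = 3.949; T = 3.949/1.961 = 2.01377…
r ≈ ln(R0)/T = ln(1.961)/2.01377… = 0.33443… → 0.334

0.334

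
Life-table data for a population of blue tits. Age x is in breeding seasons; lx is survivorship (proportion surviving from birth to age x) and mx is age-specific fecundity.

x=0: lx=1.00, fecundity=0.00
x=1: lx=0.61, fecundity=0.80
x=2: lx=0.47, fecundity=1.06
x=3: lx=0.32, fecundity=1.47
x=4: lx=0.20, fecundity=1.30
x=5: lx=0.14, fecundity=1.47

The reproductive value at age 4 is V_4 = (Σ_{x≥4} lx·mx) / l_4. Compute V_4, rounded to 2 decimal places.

lx·mx for x ≥ 4: 0.26, 0.2058 → sum = 0.4658
V_4 = 0.4658 / l_4 = 0.4658 / 0.2 = 2.329 → 2.33

2.33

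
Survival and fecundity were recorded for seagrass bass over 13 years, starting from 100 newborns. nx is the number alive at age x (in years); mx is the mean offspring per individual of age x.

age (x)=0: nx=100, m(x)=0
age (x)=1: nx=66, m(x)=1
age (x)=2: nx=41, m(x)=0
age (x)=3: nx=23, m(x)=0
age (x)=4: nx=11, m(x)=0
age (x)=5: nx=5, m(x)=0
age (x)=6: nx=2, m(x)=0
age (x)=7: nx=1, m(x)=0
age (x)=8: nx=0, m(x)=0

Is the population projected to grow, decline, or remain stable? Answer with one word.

declining

lx = nx/n0 = nx/100: 1, 0.66, 0.41, 0.23, 0.11, 0.05, 0.02, 0.01, 0
R0 = Σ lx·mx = 0 + 0.66 + 0 + 0 + 0 + 0 + 0 + 0 + 0 = 0.66
R0 < 1, so the population is declining.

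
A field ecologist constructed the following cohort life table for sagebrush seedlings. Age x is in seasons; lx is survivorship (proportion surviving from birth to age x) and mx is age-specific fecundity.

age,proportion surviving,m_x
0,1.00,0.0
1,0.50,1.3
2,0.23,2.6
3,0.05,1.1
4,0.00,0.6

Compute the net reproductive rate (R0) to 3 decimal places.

1.303

lx·mx by age: 0, 0.65, 0.598, 0.055, 0
R0 = Σ lx·mx = 1.303 → 1.303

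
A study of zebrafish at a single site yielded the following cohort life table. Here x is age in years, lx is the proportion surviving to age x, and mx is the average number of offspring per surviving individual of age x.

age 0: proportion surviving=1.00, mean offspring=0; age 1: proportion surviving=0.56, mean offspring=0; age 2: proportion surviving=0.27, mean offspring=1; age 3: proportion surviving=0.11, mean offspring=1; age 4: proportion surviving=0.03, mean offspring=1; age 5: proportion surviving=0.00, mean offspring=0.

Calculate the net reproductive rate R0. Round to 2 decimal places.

0.41

lx·mx by age: 0, 0, 0.27, 0.11, 0.03, 0
R0 = Σ lx·mx = 0.41 → 0.41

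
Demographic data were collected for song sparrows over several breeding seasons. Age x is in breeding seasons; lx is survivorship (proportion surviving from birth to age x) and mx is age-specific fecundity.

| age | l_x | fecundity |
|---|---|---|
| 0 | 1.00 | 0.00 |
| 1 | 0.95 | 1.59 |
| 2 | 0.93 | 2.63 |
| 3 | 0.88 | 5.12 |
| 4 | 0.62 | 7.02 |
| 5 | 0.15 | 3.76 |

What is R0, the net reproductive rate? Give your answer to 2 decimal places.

13.38

lx·mx by age: 0, 1.5105, 2.4459, 4.5056, 4.3524, 0.564
R0 = Σ lx·mx = 13.3784 → 13.38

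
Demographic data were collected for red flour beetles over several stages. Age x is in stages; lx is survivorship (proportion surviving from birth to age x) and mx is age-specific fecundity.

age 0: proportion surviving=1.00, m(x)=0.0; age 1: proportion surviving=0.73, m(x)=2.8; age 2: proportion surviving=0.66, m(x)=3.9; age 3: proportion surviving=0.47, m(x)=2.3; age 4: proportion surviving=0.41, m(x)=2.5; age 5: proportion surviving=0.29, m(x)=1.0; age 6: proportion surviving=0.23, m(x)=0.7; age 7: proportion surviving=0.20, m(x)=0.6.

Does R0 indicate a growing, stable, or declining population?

R0 = Σ lx·mx = 0 + 2.044 + 2.574 + 1.081 + 1.025 + 0.29 + 0.161 + 0.12 = 7.295
R0 > 1, so the population is growing.

growing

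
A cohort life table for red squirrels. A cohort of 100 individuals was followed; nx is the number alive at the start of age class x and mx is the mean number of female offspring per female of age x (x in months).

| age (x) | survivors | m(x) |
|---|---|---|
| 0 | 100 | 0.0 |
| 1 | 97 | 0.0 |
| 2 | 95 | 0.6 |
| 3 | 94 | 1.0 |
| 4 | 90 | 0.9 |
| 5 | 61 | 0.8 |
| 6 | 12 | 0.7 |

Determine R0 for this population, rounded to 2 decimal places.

2.89

lx = nx/n0 = nx/100: 1, 0.97, 0.95, 0.94, 0.9, 0.61, 0.12
lx·mx by age: 0, 0, 0.57, 0.94, 0.81, 0.488, 0.084
R0 = Σ lx·mx = 2.892 → 2.89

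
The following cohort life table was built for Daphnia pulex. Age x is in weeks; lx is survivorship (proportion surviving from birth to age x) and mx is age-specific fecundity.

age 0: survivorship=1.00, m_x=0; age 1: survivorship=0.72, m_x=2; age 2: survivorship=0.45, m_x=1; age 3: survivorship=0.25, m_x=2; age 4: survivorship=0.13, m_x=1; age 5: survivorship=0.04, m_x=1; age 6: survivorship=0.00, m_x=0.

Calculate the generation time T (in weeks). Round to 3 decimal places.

1.781

lx·mx: 0, 1.44, 0.45, 0.5, 0.13, 0.04, 0 → R0 = 2.56
x·lx·mx: 0, 1.44, 0.9, 1.5, 0.52, 0.2, 0 → Σ = 4.56
T = 4.56 / 2.56 = 1.78125 → 1.781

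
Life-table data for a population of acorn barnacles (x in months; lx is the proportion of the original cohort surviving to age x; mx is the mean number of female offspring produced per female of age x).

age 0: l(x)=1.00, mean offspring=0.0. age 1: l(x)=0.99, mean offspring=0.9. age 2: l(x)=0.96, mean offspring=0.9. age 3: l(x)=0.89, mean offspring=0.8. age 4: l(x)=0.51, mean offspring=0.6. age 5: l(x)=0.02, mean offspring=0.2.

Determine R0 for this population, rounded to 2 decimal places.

2.78

lx·mx by age: 0, 0.891, 0.864, 0.712, 0.306, 0.004
R0 = Σ lx·mx = 2.777 → 2.78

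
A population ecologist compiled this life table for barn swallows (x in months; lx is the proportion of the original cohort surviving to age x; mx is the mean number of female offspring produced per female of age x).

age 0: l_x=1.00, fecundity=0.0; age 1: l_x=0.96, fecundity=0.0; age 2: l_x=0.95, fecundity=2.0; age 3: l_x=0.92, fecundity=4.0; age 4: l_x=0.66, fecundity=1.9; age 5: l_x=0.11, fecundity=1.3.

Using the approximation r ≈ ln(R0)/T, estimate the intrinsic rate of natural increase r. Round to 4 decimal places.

0.6589

R0 = Σ lx·mx = 0 + 0 + 1.9 + 3.68 + 1.254 + 0.143 = 6.977
Σ x·lx·mx = 20.571; T = 20.571/6.977 = 2.9484…
r ≈ ln(R0)/T = ln(6.977)/2.9484… = 0.658872… → 0.6589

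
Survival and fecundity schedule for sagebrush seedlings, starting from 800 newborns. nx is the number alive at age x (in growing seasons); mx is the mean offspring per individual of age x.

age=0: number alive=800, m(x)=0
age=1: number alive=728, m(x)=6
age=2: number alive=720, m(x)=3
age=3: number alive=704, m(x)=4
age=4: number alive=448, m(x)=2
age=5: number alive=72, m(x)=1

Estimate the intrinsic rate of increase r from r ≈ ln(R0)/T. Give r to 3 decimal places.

lx = nx/n0 = nx/800: 1, 0.91, 0.9, 0.88, 0.56, 0.09
R0 = Σ lx·mx = 0 + 5.46 + 2.7 + 3.52 + 1.12 + 0.09 = 12.89
Σ x·lx·mx = 26.35; T = 26.35/12.89 = 2.04422…
r ≈ ln(R0)/T = ln(12.89)/2.04422… = 1.25058… → 1.251

1.251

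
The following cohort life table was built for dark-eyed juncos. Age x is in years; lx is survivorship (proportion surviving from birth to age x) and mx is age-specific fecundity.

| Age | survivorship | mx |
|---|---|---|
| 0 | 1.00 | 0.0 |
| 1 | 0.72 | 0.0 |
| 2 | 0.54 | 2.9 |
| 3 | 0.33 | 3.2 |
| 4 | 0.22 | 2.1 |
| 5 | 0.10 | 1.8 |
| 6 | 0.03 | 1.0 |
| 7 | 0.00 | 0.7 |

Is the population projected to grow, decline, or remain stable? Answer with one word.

R0 = Σ lx·mx = 0 + 0 + 1.566 + 1.056 + 0.462 + 0.18 + 0.03 + 0 = 3.294
R0 > 1, so the population is growing.

growing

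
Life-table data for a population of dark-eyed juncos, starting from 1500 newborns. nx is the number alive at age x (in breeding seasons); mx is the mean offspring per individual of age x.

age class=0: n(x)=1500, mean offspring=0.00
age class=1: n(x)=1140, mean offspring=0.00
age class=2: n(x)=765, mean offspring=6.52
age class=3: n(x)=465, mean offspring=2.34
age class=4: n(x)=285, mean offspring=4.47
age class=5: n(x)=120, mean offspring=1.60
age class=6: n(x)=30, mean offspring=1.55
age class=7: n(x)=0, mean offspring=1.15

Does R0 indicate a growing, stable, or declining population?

growing

lx = nx/n0 = nx/1500: 1, 0.76, 0.51, 0.31, 0.19, 0.08, 0.02, 0
R0 = Σ lx·mx = 0 + 0 + 3.3252 + 0.7254 + 0.8493 + 0.128 + 0.031 + 0 = 5.0589
R0 > 1, so the population is growing.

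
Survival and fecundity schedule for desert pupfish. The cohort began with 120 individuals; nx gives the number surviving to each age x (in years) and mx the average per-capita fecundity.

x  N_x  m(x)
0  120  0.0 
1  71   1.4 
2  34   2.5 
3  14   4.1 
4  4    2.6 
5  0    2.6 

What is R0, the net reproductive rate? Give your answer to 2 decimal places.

2.10

lx = nx/n0 = nx/120: 1, 0.59167…, 0.28333…, 0.11667…, 0.03333…, 0
lx·mx by age: 0, 0.828333…, 0.708333…, 0.478333…, 0.086667…, 0
R0 = Σ lx·mx = 2.101667… → 2.10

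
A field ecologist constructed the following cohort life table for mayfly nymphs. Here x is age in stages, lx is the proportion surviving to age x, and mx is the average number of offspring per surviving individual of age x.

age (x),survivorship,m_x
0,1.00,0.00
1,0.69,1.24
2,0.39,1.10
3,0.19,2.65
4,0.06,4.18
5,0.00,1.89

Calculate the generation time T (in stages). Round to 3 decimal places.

lx·mx: 0, 0.8556, 0.429, 0.5035, 0.2508, 0 → R0 = 2.0389
x·lx·mx: 0, 0.8556, 0.858, 1.5105, 1.0032, 0 → Σ = 4.2273
T = 4.2273 / 2.0389 = 2.073324… → 2.073

2.073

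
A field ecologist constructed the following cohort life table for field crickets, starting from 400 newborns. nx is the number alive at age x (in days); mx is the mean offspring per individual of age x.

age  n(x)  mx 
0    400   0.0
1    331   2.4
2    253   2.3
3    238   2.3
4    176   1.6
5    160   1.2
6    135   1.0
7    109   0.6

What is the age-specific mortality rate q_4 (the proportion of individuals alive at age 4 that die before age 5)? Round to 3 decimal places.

0.091

lx = nx/n0 = nx/400: 1, 0.8275, 0.6325, 0.595, 0.44, 0.4, 0.3375, 0.2725
q_4 = (l_4 − l_5) / l_4 = (0.44 − 0.4) / 0.44
     = 0.04 / 0.44 = 0.090909… → 0.091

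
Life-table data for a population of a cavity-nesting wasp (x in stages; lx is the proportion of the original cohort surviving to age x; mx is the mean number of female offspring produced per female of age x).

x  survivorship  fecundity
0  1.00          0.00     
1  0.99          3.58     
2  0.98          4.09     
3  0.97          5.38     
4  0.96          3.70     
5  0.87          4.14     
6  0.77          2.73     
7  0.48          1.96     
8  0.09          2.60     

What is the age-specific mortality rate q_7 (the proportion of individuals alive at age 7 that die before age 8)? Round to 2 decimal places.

0.81

q_7 = (l_7 − l_8) / l_7 = (0.48 − 0.09) / 0.48
     = 0.39 / 0.48 = 0.8125 → 0.81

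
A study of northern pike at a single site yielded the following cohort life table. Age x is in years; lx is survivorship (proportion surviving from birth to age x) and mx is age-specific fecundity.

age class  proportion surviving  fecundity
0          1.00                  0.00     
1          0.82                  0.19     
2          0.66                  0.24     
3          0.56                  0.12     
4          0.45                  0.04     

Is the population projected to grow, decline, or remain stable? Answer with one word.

declining

R0 = Σ lx·mx = 0 + 0.1558 + 0.1584 + 0.0672 + 0.018 = 0.3994
R0 < 1, so the population is declining.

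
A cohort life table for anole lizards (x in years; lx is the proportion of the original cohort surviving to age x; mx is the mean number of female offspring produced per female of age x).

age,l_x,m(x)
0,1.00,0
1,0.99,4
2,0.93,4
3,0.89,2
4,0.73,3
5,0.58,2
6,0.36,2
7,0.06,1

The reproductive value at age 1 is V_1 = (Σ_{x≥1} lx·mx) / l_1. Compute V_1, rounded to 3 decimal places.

13.727

lx·mx for x ≥ 1: 3.96, 3.72, 1.78, 2.19, 1.16, 0.72, 0.06 → sum = 13.59
V_1 = 13.59 / l_1 = 13.59 / 0.99 = 13.727273… → 13.727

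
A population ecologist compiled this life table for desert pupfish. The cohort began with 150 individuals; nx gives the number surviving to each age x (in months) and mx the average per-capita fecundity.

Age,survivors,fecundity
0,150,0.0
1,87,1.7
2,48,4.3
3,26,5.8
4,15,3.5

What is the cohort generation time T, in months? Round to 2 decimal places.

2.19

lx = nx/n0 = nx/150: 1, 0.58, 0.32, 0.17333…, 0.1
lx·mx: 0, 0.986, 1.376, 1.005333…, 0.35 → R0 = 3.717333…
x·lx·mx: 0, 0.986, 2.752, 3.016…, 1.4 → Σ = 8.154…
T = 8.154… / 3.717333… = 2.193508… → 2.19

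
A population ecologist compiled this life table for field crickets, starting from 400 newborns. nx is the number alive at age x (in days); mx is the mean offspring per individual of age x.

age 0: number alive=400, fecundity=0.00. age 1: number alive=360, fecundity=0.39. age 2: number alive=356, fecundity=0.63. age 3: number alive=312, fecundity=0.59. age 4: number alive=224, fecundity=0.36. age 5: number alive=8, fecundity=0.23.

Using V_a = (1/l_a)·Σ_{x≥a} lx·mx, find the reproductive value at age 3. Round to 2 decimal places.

0.85

lx = nx/n0 = nx/400: 1, 0.9, 0.89, 0.78, 0.56, 0.02
lx·mx for x ≥ 3: 0.4602, 0.2016, 0.0046 → sum = 0.6664
V_3 = 0.6664 / l_3 = 0.6664 / 0.78 = 0.854359… → 0.85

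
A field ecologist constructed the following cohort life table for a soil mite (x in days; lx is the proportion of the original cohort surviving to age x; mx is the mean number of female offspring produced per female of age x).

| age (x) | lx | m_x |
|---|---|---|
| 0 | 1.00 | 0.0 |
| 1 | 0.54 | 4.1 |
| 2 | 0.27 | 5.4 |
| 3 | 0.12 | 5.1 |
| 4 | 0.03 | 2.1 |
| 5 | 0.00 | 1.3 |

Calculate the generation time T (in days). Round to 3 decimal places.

lx·mx: 0, 2.214, 1.458, 0.612, 0.063, 0 → R0 = 4.347
x·lx·mx: 0, 2.214, 2.916, 1.836, 0.252, 0 → Σ = 7.218
T = 7.218 / 4.347 = 1.660455… → 1.660

1.660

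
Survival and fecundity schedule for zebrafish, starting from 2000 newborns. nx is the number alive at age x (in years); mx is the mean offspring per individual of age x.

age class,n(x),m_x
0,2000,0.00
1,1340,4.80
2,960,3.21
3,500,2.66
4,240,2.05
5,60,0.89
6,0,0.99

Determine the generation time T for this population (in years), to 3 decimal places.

lx = nx/n0 = nx/2000: 1, 0.67, 0.48, 0.25, 0.12, 0.03, 0
lx·mx: 0, 3.216, 1.5408, 0.665, 0.246, 0.0267, 0 → R0 = 5.6945
x·lx·mx: 0, 3.216, 3.0816, 1.995, 0.984, 0.1335, 0 → Σ = 9.4101
T = 9.4101 / 5.6945 = 1.652489… → 1.652

1.652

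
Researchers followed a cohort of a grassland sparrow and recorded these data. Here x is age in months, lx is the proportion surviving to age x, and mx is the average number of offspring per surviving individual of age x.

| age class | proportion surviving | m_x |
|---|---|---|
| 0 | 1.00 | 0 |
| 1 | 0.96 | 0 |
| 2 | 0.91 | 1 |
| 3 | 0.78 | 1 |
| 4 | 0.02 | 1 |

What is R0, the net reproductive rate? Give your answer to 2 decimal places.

1.71

lx·mx by age: 0, 0, 0.91, 0.78, 0.02
R0 = Σ lx·mx = 1.71 → 1.71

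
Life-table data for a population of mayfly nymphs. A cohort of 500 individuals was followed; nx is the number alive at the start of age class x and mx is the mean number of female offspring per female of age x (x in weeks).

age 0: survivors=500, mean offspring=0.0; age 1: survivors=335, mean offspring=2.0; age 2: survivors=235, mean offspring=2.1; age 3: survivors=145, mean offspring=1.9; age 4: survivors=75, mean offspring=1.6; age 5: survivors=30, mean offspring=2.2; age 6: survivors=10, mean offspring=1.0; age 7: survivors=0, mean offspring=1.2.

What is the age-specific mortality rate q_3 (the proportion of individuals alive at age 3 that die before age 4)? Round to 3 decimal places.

0.483

lx = nx/n0 = nx/500: 1, 0.67, 0.47, 0.29, 0.15, 0.06, 0.02, 0
q_3 = (l_3 − l_4) / l_3 = (0.29 − 0.15) / 0.29
     = 0.14 / 0.29 = 0.482759… → 0.483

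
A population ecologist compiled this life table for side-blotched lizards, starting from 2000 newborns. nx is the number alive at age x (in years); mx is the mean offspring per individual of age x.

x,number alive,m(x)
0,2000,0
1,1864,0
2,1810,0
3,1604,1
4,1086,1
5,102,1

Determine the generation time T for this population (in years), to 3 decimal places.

lx = nx/n0 = nx/2000: 1, 0.932, 0.905, 0.802, 0.543, 0.051
lx·mx: 0, 0, 0, 0.802, 0.543, 0.051 → R0 = 1.396
x·lx·mx: 0, 0, 0, 2.406, 2.172, 0.255 → Σ = 4.833
T = 4.833 / 1.396 = 3.462034… → 3.462

3.462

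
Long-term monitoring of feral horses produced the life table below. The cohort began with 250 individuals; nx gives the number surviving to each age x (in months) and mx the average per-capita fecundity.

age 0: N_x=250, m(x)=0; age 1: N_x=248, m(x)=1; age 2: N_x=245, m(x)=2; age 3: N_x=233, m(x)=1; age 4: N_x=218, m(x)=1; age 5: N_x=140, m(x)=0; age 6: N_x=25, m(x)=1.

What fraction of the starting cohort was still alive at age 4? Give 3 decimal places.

l_4 = n_4/n_0 = 218/250 = 0.872 → 0.872

0.872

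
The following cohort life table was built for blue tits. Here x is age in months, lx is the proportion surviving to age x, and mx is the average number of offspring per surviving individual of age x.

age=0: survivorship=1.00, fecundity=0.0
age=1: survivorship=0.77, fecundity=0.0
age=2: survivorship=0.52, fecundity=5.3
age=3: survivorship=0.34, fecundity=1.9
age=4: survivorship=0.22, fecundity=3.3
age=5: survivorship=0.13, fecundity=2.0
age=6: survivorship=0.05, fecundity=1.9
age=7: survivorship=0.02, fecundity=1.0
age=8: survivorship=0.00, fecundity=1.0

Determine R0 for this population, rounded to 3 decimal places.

lx·mx by age: 0, 0, 2.756, 0.646, 0.726, 0.26, 0.095, 0.02, 0
R0 = Σ lx·mx = 4.503 → 4.503

4.503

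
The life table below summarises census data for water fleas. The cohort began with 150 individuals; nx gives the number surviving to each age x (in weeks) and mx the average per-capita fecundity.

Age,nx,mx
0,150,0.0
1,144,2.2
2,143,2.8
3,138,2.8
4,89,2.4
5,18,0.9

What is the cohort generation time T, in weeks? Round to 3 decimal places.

lx = nx/n0 = nx/150: 1, 0.96, 0.95333…, 0.92, 0.59333…, 0.12
lx·mx: 0, 2.112, 2.669333…, 2.576, 1.424…, 0.108 → R0 = 8.889333…
x·lx·mx: 0, 2.112, 5.338667…, 7.728, 5.696…, 0.54 → Σ = 21.414667…
T = 21.414667… / 8.889333… = 2.40903… → 2.409

2.409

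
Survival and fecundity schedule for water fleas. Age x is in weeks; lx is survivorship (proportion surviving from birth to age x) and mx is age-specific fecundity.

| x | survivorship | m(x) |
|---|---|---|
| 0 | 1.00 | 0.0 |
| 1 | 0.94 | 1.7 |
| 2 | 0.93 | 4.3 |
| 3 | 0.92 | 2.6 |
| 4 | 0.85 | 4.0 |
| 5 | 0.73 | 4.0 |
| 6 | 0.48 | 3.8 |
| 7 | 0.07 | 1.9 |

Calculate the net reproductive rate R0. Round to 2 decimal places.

lx·mx by age: 0, 1.598, 3.999, 2.392, 3.4, 2.92, 1.824, 0.133
R0 = Σ lx·mx = 16.266 → 16.27

16.27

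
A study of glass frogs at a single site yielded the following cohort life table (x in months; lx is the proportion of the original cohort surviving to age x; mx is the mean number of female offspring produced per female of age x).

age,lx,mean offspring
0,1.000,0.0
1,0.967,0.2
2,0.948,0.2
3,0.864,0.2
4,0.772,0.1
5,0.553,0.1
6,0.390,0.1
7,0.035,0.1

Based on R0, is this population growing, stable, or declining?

declining

R0 = Σ lx·mx = 0 + 0.1934 + 0.1896 + 0.1728 + 0.0772 + 0.0553 + 0.039 + 0.0035 = 0.7308
R0 < 1, so the population is declining.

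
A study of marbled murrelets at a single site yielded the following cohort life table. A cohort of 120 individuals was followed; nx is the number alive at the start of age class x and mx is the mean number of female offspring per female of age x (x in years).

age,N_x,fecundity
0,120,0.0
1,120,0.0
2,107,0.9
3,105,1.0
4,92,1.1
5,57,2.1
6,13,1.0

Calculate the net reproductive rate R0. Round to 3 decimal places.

lx = nx/n0 = nx/120: 1, 1, 0.89167…, 0.875, 0.76667…, 0.475, 0.10833…
lx·mx by age: 0, 0, 0.8025…, 0.875, 0.843333…, 0.9975, 0.108333…
R0 = Σ lx·mx = 3.626667… → 3.627

3.627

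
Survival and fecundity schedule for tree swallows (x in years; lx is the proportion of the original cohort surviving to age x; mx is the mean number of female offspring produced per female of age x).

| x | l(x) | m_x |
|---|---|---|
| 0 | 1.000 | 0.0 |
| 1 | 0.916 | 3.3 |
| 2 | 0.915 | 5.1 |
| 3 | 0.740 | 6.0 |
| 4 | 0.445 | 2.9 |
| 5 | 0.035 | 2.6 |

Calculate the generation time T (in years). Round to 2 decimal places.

lx·mx: 0, 3.0228, 4.6665, 4.44, 1.2905, 0.091 → R0 = 13.5108
x·lx·mx: 0, 3.0228, 9.333, 13.32, 5.162, 0.455 → Σ = 31.2928
T = 31.2928 / 13.5108 = 2.316132… → 2.32

2.32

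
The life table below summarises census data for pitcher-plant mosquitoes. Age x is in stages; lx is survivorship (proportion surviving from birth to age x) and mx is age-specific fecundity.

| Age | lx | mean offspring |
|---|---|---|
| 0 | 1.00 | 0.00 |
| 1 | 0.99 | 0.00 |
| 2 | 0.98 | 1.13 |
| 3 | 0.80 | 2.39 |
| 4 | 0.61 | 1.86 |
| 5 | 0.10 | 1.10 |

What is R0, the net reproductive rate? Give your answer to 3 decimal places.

4.264

lx·mx by age: 0, 0, 1.1074, 1.912, 1.1346, 0.11
R0 = Σ lx·mx = 4.264 → 4.264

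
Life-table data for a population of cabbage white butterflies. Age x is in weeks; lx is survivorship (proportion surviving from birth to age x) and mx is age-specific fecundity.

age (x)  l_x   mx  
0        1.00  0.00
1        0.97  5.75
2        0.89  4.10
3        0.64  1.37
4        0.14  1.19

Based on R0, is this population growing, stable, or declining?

growing

R0 = Σ lx·mx = 0 + 5.5775 + 3.649 + 0.8768 + 0.1666 = 10.2699
R0 > 1, so the population is growing.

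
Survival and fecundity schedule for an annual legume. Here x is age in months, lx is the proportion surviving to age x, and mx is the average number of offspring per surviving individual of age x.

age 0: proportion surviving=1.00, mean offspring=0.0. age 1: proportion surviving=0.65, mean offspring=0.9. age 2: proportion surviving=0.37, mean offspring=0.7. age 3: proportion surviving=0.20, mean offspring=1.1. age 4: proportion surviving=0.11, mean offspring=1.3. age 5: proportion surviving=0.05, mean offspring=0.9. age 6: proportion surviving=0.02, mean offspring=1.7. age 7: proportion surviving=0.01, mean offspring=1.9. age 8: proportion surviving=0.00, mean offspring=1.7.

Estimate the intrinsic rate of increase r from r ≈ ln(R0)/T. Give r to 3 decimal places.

0.120

R0 = Σ lx·mx = 0 + 0.585 + 0.259 + 0.22 + 0.143 + 0.045 + 0.034 + 0.019 + 0 = 1.305
Σ x·lx·mx = 2.897; T = 2.897/1.305 = 2.21992…
r ≈ ln(R0)/T = ln(1.305)/2.21992… = 0.11992… → 0.120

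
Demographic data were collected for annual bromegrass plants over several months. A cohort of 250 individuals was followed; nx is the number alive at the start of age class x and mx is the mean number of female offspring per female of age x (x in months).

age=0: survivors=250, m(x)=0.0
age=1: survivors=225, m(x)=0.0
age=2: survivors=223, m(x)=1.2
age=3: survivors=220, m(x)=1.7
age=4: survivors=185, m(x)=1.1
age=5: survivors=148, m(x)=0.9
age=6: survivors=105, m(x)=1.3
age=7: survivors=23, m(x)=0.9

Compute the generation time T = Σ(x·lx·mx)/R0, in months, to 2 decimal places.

3.61

lx = nx/n0 = nx/250: 1, 0.9, 0.892, 0.88, 0.74, 0.592, 0.42, 0.092
lx·mx: 0, 0, 1.0704, 1.496, 0.814, 0.5328, 0.546, 0.0828 → R0 = 4.542
x·lx·mx: 0, 0, 2.1408, 4.488, 3.256, 2.664, 3.276, 0.5796 → Σ = 16.4044
T = 16.4044 / 4.542 = 3.611713… → 3.61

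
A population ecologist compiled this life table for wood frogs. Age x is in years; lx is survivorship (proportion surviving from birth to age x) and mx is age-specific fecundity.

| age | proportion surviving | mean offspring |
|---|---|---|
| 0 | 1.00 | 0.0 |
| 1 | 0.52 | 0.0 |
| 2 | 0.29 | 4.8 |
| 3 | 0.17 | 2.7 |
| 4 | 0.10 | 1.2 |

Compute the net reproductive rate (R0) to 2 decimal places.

lx·mx by age: 0, 0, 1.392, 0.459, 0.12
R0 = Σ lx·mx = 1.971 → 1.97

1.97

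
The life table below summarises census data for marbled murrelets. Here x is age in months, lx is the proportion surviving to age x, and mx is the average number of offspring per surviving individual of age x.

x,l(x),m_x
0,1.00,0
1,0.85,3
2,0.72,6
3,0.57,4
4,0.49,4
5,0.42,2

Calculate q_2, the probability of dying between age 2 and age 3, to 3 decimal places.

0.208

q_2 = (l_2 − l_3) / l_2 = (0.72 − 0.57) / 0.72
     = 0.15 / 0.72 = 0.208333… → 0.208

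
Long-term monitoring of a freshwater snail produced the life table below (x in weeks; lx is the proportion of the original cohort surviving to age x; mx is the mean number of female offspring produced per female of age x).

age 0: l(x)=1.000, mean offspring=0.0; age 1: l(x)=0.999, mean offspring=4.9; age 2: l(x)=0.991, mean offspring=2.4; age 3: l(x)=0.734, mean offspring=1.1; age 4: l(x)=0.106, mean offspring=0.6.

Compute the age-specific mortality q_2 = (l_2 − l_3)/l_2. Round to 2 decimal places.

q_2 = (l_2 − l_3) / l_2 = (0.991 − 0.734) / 0.991
     = 0.257 / 0.991 = 0.259334… → 0.26

0.26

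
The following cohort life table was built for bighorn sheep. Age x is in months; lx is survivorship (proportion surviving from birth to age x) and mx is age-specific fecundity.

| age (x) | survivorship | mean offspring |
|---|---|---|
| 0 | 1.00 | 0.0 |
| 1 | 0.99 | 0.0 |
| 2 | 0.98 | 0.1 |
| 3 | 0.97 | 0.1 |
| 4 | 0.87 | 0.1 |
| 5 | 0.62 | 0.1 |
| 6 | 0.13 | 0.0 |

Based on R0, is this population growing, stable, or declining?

declining

R0 = Σ lx·mx = 0 + 0 + 0.098 + 0.097 + 0.087 + 0.062 + 0 = 0.344
R0 < 1, so the population is declining.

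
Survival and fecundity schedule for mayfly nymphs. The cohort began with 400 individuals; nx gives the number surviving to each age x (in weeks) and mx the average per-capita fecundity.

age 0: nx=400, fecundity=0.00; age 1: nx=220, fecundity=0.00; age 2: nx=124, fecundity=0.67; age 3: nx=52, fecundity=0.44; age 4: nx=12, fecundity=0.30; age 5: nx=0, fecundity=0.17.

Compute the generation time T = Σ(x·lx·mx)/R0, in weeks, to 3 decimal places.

lx = nx/n0 = nx/400: 1, 0.55, 0.31, 0.13, 0.03, 0
lx·mx: 0, 0, 0.2077, 0.0572, 0.009, 0 → R0 = 0.2739
x·lx·mx: 0, 0, 0.4154, 0.1716, 0.036, 0 → Σ = 0.623
T = 0.623 / 0.2739 = 2.274553… → 2.275

2.275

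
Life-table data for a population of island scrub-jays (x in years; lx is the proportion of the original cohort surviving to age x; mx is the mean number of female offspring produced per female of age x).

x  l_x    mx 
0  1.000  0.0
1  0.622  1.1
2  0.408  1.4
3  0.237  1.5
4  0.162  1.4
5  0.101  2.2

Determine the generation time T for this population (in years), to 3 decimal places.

2.384

lx·mx: 0, 0.6842, 0.5712, 0.3555, 0.2268, 0.2222 → R0 = 2.0599
x·lx·mx: 0, 0.6842, 1.1424, 1.0665, 0.9072, 1.111 → Σ = 4.9113
T = 4.9113 / 2.0599 = 2.384242… → 2.384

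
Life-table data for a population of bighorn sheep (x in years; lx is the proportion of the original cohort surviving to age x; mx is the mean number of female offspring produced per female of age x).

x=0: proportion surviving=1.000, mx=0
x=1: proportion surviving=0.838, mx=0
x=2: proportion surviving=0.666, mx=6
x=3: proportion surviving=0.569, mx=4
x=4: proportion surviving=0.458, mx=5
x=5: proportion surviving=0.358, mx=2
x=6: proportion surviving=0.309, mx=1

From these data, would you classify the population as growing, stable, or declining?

R0 = Σ lx·mx = 0 + 0 + 3.996 + 2.276 + 2.29 + 0.716 + 0.309 = 9.587
R0 > 1, so the population is growing.

growing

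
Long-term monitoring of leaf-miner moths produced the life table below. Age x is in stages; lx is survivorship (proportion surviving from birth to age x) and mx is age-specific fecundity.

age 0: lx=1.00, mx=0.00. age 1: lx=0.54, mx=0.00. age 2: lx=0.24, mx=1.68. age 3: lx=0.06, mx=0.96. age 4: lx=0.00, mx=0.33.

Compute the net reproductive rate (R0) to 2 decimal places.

lx·mx by age: 0, 0, 0.4032, 0.0576, 0
R0 = Σ lx·mx = 0.4608 → 0.46

0.46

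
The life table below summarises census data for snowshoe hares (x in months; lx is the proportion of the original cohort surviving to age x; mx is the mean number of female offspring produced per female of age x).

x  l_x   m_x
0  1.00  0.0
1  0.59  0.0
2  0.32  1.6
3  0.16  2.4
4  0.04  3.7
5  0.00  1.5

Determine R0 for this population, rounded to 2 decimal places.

lx·mx by age: 0, 0, 0.512, 0.384, 0.148, 0
R0 = Σ lx·mx = 1.044 → 1.04

1.04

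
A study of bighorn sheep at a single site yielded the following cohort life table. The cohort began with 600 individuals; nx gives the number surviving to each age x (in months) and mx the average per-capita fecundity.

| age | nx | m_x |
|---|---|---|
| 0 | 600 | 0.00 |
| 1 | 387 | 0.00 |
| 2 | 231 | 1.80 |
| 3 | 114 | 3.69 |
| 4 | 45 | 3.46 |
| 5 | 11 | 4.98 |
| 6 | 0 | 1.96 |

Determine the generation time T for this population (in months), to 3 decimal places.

2.856

lx = nx/n0 = nx/600: 1, 0.645, 0.385, 0.19, 0.075, 0.01833…, 0
lx·mx: 0, 0, 0.693, 0.7011, 0.2595, 0.0913…, 0 → R0 = 1.7449…
x·lx·mx: 0, 0, 1.386, 2.1033, 1.038, 0.4565…, 0 → Σ = 4.9838…
T = 4.9838… / 1.7449… = 2.85621… → 2.856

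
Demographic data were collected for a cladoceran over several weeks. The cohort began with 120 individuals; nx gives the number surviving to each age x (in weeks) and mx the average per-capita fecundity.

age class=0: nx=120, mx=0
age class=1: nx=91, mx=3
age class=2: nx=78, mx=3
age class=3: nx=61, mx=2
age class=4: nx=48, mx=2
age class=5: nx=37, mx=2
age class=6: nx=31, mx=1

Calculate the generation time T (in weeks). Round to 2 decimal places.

2.47

lx = nx/n0 = nx/120: 1, 0.75833…, 0.65, 0.50833…, 0.4, 0.30833…, 0.25833…
lx·mx: 0, 2.275…, 1.95, 1.016667…, 0.8, 0.616667…, 0.258333… → R0 = 6.916667…
x·lx·mx: 0, 2.275…, 3.9, 3.05…, 3.2, 3.083333…, 1.55… → Σ = 17.058333…
T = 17.058333… / 6.916667… = 2.466265… → 2.47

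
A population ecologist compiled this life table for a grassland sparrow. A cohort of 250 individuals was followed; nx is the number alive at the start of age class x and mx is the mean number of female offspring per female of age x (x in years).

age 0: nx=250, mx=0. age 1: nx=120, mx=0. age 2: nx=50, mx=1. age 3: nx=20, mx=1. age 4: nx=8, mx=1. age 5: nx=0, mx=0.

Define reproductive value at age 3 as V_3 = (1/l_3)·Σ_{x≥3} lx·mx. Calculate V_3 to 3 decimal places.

lx = nx/n0 = nx/250: 1, 0.48, 0.2, 0.08, 0.032, 0
lx·mx for x ≥ 3: 0.08, 0.032, 0 → sum = 0.112
V_3 = 0.112 / l_3 = 0.112 / 0.08 = 1.4 → 1.400

1.400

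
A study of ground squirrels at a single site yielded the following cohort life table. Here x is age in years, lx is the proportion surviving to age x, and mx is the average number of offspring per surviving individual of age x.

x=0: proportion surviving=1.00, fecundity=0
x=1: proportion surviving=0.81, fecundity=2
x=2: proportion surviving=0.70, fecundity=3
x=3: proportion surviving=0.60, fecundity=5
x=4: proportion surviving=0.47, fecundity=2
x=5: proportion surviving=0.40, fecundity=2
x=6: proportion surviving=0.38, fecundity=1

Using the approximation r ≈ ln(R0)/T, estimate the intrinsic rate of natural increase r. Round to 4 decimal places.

0.7749

R0 = Σ lx·mx = 0 + 1.62 + 2.1 + 3 + 0.94 + 0.8 + 0.38 = 8.84
Σ x·lx·mx = 24.86; T = 24.86/8.84 = 2.81222…
r ≈ ln(R0)/T = ln(8.84)/2.81222… = 0.774935… → 0.7749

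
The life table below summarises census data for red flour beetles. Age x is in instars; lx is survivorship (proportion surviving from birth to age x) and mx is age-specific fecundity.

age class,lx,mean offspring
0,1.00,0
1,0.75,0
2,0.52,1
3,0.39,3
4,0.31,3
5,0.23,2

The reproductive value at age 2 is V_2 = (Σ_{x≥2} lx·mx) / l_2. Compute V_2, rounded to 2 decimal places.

5.92

lx·mx for x ≥ 2: 0.52, 1.17, 0.93, 0.46 → sum = 3.08
V_2 = 3.08 / l_2 = 3.08 / 0.52 = 5.923077… → 5.92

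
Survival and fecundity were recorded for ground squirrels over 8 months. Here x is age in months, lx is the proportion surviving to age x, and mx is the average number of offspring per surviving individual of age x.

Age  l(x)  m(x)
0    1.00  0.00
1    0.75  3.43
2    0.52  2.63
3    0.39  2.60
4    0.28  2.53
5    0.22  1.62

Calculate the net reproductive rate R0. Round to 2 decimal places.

6.02

lx·mx by age: 0, 2.5725, 1.3676, 1.014, 0.7084, 0.3564
R0 = Σ lx·mx = 6.0189 → 6.02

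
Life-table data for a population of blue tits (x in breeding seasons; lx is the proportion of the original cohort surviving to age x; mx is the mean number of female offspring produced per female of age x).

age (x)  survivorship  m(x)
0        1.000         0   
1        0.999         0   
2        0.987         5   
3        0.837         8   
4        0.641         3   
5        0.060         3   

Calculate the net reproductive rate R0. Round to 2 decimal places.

13.73

lx·mx by age: 0, 0, 4.935, 6.696, 1.923, 0.18
R0 = Σ lx·mx = 13.734 → 13.73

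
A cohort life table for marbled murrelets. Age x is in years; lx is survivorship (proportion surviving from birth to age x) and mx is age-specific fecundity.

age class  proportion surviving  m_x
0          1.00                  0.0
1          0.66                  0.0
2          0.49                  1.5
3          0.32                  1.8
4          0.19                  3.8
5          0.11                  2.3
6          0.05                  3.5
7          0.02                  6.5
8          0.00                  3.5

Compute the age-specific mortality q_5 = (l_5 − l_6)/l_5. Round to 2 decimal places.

q_5 = (l_5 − l_6) / l_5 = (0.11 − 0.05) / 0.11
     = 0.06 / 0.11 = 0.545455… → 0.55

0.55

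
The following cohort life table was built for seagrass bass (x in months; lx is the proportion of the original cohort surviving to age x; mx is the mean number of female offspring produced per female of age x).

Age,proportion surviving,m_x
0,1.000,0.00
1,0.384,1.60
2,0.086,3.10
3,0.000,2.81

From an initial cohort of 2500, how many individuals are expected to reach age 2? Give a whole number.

Expected survivors = N0 · l_2 = 2500 × 0.086 = 215 → 215

215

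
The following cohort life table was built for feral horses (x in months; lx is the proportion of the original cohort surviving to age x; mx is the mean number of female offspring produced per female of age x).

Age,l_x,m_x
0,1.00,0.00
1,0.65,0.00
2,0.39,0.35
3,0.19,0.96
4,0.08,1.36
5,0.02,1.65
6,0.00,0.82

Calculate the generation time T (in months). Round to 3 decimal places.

3.083

lx·mx: 0, 0, 0.1365, 0.1824, 0.1088, 0.033, 0 → R0 = 0.4607
x·lx·mx: 0, 0, 0.273, 0.5472, 0.4352, 0.165, 0 → Σ = 1.4204
T = 1.4204 / 0.4607 = 3.083134… → 3.083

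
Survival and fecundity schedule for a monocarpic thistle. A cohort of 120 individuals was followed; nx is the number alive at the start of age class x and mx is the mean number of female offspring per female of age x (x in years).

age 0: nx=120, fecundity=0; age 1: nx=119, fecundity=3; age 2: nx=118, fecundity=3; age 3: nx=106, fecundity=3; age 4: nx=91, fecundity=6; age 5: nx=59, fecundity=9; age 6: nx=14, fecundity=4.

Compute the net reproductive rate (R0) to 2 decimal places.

18.02

lx = nx/n0 = nx/120: 1, 0.99167…, 0.98333…, 0.88333…, 0.75833…, 0.49167…, 0.11667…
lx·mx by age: 0, 2.975…, 2.95…, 2.65…, 4.55…, 4.425…, 0.466667…
R0 = Σ lx·mx = 18.016667… → 18.02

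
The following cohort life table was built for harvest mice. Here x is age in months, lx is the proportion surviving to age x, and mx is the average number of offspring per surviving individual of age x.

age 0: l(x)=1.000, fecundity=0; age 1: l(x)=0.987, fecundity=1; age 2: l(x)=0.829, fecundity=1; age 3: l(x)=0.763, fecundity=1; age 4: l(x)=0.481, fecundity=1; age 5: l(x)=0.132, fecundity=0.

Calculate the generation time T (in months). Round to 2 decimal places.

lx·mx: 0, 0.987, 0.829, 0.763, 0.481, 0 → R0 = 3.06
x·lx·mx: 0, 0.987, 1.658, 2.289, 1.924, 0 → Σ = 6.858
T = 6.858 / 3.06 = 2.241176… → 2.24

2.24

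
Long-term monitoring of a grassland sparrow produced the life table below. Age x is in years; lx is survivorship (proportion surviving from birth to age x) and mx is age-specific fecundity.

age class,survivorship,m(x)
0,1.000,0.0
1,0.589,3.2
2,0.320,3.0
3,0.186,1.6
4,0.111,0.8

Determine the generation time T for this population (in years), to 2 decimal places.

lx·mx: 0, 1.8848, 0.96, 0.2976, 0.0888 → R0 = 3.2312
x·lx·mx: 0, 1.8848, 1.92, 0.8928, 0.3552 → Σ = 5.0528
T = 5.0528 / 3.2312 = 1.563753… → 1.56

1.56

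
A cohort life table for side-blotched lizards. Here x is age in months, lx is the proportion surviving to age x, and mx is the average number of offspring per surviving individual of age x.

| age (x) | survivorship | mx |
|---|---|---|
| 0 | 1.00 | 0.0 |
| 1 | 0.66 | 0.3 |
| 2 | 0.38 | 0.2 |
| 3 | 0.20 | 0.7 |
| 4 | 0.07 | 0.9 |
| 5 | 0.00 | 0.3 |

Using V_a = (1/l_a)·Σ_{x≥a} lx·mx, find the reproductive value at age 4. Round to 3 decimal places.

lx·mx for x ≥ 4: 0.063, 0 → sum = 0.063
V_4 = 0.063 / l_4 = 0.063 / 0.07 = 0.9 → 0.900

0.900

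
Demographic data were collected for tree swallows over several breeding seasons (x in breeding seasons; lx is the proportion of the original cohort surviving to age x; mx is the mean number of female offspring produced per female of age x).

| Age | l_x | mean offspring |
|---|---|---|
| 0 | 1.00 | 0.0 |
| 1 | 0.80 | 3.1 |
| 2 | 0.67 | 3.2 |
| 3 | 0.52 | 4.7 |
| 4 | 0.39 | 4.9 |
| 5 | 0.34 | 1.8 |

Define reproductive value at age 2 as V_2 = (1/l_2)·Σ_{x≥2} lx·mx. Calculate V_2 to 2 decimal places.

10.61

lx·mx for x ≥ 2: 2.144, 2.444, 1.911, 0.612 → sum = 7.111
V_2 = 7.111 / l_2 = 7.111 / 0.67 = 10.613433… → 10.61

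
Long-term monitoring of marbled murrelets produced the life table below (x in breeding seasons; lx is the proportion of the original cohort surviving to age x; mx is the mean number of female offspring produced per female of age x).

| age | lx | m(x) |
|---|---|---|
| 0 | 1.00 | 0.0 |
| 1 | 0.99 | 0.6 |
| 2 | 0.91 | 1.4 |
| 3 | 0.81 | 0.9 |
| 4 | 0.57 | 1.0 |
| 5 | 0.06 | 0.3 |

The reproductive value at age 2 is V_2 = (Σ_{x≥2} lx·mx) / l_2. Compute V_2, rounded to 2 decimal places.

lx·mx for x ≥ 2: 1.274, 0.729, 0.57, 0.018 → sum = 2.591
V_2 = 2.591 / l_2 = 2.591 / 0.91 = 2.847253… → 2.85

2.85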